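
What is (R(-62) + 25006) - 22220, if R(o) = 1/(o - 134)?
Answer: 546055/196 ≈ 2786.0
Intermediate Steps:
R(o) = 1/(-134 + o)
(R(-62) + 25006) - 22220 = (1/(-134 - 62) + 25006) - 22220 = (1/(-196) + 25006) - 22220 = (-1/196 + 25006) - 22220 = 4901175/196 - 22220 = 546055/196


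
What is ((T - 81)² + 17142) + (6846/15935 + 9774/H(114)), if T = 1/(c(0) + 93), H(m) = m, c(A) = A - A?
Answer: 62290094729891/2618614485 ≈ 23787.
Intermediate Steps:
c(A) = 0
T = 1/93 (T = 1/(0 + 93) = 1/93 ≈ 0.010753)
((T - 81)² + 17142) + (6846/15935 + 9774/H(114)) = ((1/93 - 81)² + 17142) + (6846/15935 + 9774/114) = ((-7532/93)² + 17142) + (6846*(1/15935) + 9774*(1/114)) = (56731024/8649 + 17142) + (6846/15935 + 1629/19) = 204992182/8649 + 26088189/302765 = 62290094729891/2618614485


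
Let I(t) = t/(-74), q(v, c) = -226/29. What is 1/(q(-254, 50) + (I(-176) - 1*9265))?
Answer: -1073/9947155 ≈ -0.00010787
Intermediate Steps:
q(v, c) = -226/29 (q(v, c) = -226*1/29 = -226/29)
I(t) = -t/74 (I(t) = t*(-1/74) = -t/74)
1/(q(-254, 50) + (I(-176) - 1*9265)) = 1/(-226/29 + (-1/74*(-176) - 1*9265)) = 1/(-226/29 + (88/37 - 9265)) = 1/(-226/29 - 342717/37) = 1/(-9947155/1073) = -1073/9947155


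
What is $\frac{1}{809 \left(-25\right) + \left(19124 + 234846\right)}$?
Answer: $\frac{1}{233745} \approx 4.2782 \cdot 10^{-6}$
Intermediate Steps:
$\frac{1}{809 \left(-25\right) + \left(19124 + 234846\right)} = \frac{1}{-20225 + 253970} = \frac{1}{233745}$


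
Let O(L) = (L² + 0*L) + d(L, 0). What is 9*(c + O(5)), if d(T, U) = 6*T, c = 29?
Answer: 756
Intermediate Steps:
O(L) = L² + 6*L (O(L) = (L² + 0*L) + 6*L = (L² + 0) + 6*L = L² + 6*L)
9*(c + O(5)) = 9*(29 + 5*(6 + 5)) = 9*(29 + 5*11) = 9*(29 + 55) = 9*84 = 756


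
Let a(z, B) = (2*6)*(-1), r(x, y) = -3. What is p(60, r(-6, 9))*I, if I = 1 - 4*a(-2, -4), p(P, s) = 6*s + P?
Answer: 2058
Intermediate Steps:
a(z, B) = -12 (a(z, B) = 12*(-1) = -12)
p(P, s) = P + 6*s
I = 49 (I = 1 - 4*(-12) = 1 + 48 = 49)
p(60, r(-6, 9))*I = (60 + 6*(-3))*49 = (60 - 18)*49 = 42*49 = 2058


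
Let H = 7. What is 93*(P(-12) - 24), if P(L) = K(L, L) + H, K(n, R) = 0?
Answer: -1581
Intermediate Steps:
P(L) = 7 (P(L) = 0 + 7 = 7)
93*(P(-12) - 24) = 93*(7 - 24) = 93*(-17) = -1581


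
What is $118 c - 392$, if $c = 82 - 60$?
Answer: $2204$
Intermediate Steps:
$c = 22$
$118 c - 392 = 118 \cdot 22 - 392 = 2596 - 392 = 2204$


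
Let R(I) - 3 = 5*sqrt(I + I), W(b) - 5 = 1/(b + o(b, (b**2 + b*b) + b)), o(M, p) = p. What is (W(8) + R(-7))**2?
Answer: -5928191/20736 + 5765*I*sqrt(14)/72 ≈ -285.89 + 299.59*I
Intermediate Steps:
W(b) = 5 + 1/(2*b + 2*b**2) (W(b) = 5 + 1/(b + ((b**2 + b*b) + b)) = 5 + 1/(b + ((b**2 + b**2) + b)) = 5 + 1/(b + (2*b**2 + b)) = 5 + 1/(b + (b + 2*b**2)) = 5 + 1/(2*b + 2*b**2))
R(I) = 3 + 5*sqrt(2)*sqrt(I) (R(I) = 3 + 5*sqrt(I + I) = 3 + 5*sqrt(2*I) = 3 + 5*(sqrt(2)*sqrt(I)) = 3 + 5*sqrt(2)*sqrt(I))
(W(8) + R(-7))**2 = ((1/2)*(1 + 10*8 + 10*8**2)/(8*(1 + 8)) + (3 + 5*sqrt(2)*sqrt(-7)))**2 = ((1/2)*(1/8)*(1 + 80 + 10*64)/9 + (3 + 5*sqrt(2)*(I*sqrt(7))))**2 = ((1/2)*(1/8)*(1/9)*(1 + 80 + 640) + (3 + 5*I*sqrt(14)))**2 = ((1/2)*(1/8)*(1/9)*721 + (3 + 5*I*sqrt(14)))**2 = (721/144 + (3 + 5*I*sqrt(14)))**2 = (1153/144 + 5*I*sqrt(14))**2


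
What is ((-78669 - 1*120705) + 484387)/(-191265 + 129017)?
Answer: -285013/62248 ≈ -4.5787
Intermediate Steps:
((-78669 - 1*120705) + 484387)/(-191265 + 129017) = ((-78669 - 120705) + 484387)/(-62248) = (-199374 + 484387)*(-1/62248) = 285013*(-1/62248) = -285013/62248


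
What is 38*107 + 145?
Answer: 4211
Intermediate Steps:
38*107 + 145 = 4066 + 145 = 4211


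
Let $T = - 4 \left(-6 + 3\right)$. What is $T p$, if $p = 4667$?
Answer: $56004$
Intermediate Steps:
$T = 12$ ($T = \left(-4\right) \left(-3\right) = 12$)
$T p = 12 \cdot 4667 = 56004$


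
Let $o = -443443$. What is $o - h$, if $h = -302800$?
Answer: $-140643$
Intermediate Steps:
$o - h = -443443 - -302800 = -443443 + 302800 = -140643$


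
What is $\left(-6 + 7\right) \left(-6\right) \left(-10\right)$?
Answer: $60$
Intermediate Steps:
$\left(-6 + 7\right) \left(-6\right) \left(-10\right) = 1 \left(-6\right) \left(-10\right) = \left(-6\right) \left(-10\right) = 60$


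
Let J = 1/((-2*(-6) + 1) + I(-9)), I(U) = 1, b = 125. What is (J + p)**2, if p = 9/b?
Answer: 63001/3062500 ≈ 0.020572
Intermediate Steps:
J = 1/14 (J = 1/((-2*(-6) + 1) + 1) = 1/((12 + 1) + 1) = 1/(13 + 1) = 1/14 ≈ 0.071429)
p = 9/125 ≈ 0.072000
(J + p)**2 = (1/14 + 9/125)**2 = (251/1750)**2 = 63001/3062500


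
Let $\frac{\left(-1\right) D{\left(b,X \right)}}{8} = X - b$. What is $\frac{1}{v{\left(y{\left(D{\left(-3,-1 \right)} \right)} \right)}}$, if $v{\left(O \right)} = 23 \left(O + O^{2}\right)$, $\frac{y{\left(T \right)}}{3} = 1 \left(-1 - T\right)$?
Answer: $\frac{1}{47610} \approx 2.1004 \cdot 10^{-5}$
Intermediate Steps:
$D{\left(b,X \right)} = - 8 X + 8 b$ ($D{\left(b,X \right)} = - 8 \left(X - b\right) = - 8 X + 8 b$)
$y{\left(T \right)} = -3 - 3 T$ ($y{\left(T \right)} = 3 \cdot 1 \left(-1 - T\right) = 3 \left(-1 - T\right) = -3 - 3 T$)
$v{\left(O \right)} = 23 O + 23 O^{2}$
$\frac{1}{v{\left(y{\left(D{\left(-3,-1 \right)} \right)} \right)}} = \frac{1}{23 \left(-3 - 3 \left(\left(-8\right) \left(-1\right) + 8 \left(-3\right)\right)\right) \left(1 - \left(3 + 3 \left(\left(-8\right) \left(-1\right) + 8 \left(-3\right)\right)\right)\right)} = \frac{1}{23 \left(-3 - 3 \left(8 - 24\right)\right) \left(1 - \left(3 + 3 \left(8 - 24\right)\right)\right)} = \frac{1}{23 \left(-3 - -48\right) \left(1 - -45\right)} = \frac{1}{23 \left(-3 + 48\right) \left(1 + \left(-3 + 48\right)\right)} = \frac{1}{23 \cdot 45 \left(1 + 45\right)} = \frac{1}{23 \cdot 45 \cdot 46} = \frac{1}{47610}$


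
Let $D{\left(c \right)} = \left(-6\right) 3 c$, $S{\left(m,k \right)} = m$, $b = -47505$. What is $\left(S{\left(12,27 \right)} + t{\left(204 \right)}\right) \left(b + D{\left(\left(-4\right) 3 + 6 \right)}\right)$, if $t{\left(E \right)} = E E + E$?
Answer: $-1982711304$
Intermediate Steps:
$t{\left(E \right)} = E + E^{2}$ ($t{\left(E \right)} = E^{2} + E = E + E^{2}$)
$D{\left(c \right)} = - 18 c$
$\left(S{\left(12,27 \right)} + t{\left(204 \right)}\right) \left(b + D{\left(\left(-4\right) 3 + 6 \right)}\right) = \left(12 + 204 \left(1 + 204\right)\right) \left(-47505 - 18 \left(\left(-4\right) 3 + 6\right)\right) = \left(12 + 204 \cdot 205\right) \left(-47505 - 18 \left(-12 + 6\right)\right) = \left(12 + 41820\right) \left(-47505 - -108\right) = 41832 \left(-47505 + 108\right) = 41832 \left(-47397\right) = -1982711304$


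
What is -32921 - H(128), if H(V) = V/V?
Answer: -32922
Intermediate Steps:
H(V) = 1
-32921 - H(128) = -32921 - 1*1 = -32921 - 1 = -32922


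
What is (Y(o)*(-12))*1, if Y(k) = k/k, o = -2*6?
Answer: -12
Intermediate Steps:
o = -12
Y(k) = 1
(Y(o)*(-12))*1 = (1*(-12))*1 = -12*1 = -12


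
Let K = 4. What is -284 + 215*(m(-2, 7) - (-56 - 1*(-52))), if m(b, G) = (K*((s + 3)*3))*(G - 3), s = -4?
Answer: -9744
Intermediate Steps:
m(b, G) = 36 - 12*G (m(b, G) = (4*((-4 + 3)*3))*(G - 3) = (4*(-1*3))*(-3 + G) = (4*(-3))*(-3 + G) = -12*(-3 + G) = 36 - 12*G)
-284 + 215*(m(-2, 7) - (-56 - 1*(-52))) = -284 + 215*((36 - 12*7) - (-56 - 1*(-52))) = -284 + 215*((36 - 84) - (-56 + 52)) = -284 + 215*(-48 - 1*(-4)) = -284 + 215*(-48 + 4) = -284 + 215*(-44) = -284 - 9460 = -9744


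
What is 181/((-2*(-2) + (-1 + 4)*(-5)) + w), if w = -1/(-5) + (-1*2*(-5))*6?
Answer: 905/246 ≈ 3.6789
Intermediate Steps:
w = 301/5 (w = -1*(-1/5) - 2*(-5)*6 = 1/5 + 10*6 = 1/5 + 60 = 301/5 ≈ 60.200)
181/((-2*(-2) + (-1 + 4)*(-5)) + w) = 181/((-2*(-2) + (-1 + 4)*(-5)) + 301/5) = 181/((4 + 3*(-5)) + 301/5) = 181/((4 - 15) + 301/5) = 181/(-11 + 301/5) = 181/(246/5) = 181*(5/246) = 905/246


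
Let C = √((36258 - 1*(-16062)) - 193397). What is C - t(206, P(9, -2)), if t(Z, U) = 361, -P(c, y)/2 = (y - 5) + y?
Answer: -361 + I*√141077 ≈ -361.0 + 375.6*I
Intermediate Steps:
P(c, y) = 10 - 4*y (P(c, y) = -2*((y - 5) + y) = -2*((-5 + y) + y) = -2*(-5 + 2*y) = 10 - 4*y)
C = I*√141077 (C = √((36258 + 16062) - 193397) = √(52320 - 193397) = √(-141077) = I*√141077 ≈ 375.6*I)
C - t(206, P(9, -2)) = I*√141077 - 1*361 = I*√141077 - 361 = -361 + I*√141077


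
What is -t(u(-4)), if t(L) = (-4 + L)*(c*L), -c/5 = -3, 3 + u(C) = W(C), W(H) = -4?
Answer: -1155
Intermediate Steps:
u(C) = -7 (u(C) = -3 - 4 = -7)
c = 15 (c = -5*(-3) = 15)
t(L) = 15*L*(-4 + L) (t(L) = (-4 + L)*(15*L) = 15*L*(-4 + L))
-t(u(-4)) = -15*(-7)*(-4 - 7) = -15*(-7)*(-11) = -1*1155 = -1155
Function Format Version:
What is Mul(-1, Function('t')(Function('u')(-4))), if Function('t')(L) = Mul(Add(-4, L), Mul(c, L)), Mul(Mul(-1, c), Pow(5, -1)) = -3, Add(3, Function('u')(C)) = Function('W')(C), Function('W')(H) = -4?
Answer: -1155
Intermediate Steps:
Function('u')(C) = -7 (Function('u')(C) = Add(-3, -4) = -7)
c = 15 (c = Mul(-5, -3) = 15)
Function('t')(L) = Mul(15, L, Add(-4, L)) (Function('t')(L) = Mul(Add(-4, L), Mul(15, L)) = Mul(15, L, Add(-4, L)))
Mul(-1, Function('t')(Function('u')(-4))) = Mul(-1, Mul(15, -7, Add(-4, -7))) = Mul(-1, Mul(15, -7, -11)) = Mul(-1, 1155) = -1155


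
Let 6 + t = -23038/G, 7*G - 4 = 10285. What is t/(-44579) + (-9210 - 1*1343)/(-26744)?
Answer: 4846343574043/12266759564264 ≈ 0.39508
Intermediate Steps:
G = 10289/7 (G = 4/7 + (⅐)*10285 = 4/7 + 10285/7 = 10289/7 ≈ 1469.9)
t = -223000/10289 (t = -6 - 23038/10289/7 = -6 - 23038*7/10289 = -6 - 161266/10289 = -223000/10289 ≈ -21.674)
t/(-44579) + (-9210 - 1*1343)/(-26744) = -223000/10289/(-44579) + (-9210 - 1*1343)/(-26744) = -223000/10289*(-1/44579) + (-9210 - 1343)*(-1/26744) = 223000/458673331 - 10553*(-1/26744) = 223000/458673331 + 10553/26744 = 4846343574043/12266759564264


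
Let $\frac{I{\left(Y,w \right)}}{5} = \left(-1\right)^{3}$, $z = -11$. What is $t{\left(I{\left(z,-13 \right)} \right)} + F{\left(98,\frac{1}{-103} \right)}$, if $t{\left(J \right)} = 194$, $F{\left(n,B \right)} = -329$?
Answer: $-135$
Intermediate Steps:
$I{\left(Y,w \right)} = -5$ ($I{\left(Y,w \right)} = 5 \left(-1\right)^{3} = 5 \left(-1\right) = -5$)
$t{\left(I{\left(z,-13 \right)} \right)} + F{\left(98,\frac{1}{-103} \right)} = 194 - 329 = -135$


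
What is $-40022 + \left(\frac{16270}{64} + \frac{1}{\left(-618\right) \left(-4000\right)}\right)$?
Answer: $- \frac{98305955249}{2472000} \approx -39768.0$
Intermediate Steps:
$-40022 + \left(\frac{16270}{64} + \frac{1}{\left(-618\right) \left(-4000\right)}\right) = -40022 + \left(16270 \cdot \frac{1}{64} - - \frac{1}{2472000}\right) = -40022 + \left(\frac{8135}{32} + \frac{1}{2472000}\right) = -40022 + \frac{628428751}{2472000} = - \frac{98305955249}{2472000}$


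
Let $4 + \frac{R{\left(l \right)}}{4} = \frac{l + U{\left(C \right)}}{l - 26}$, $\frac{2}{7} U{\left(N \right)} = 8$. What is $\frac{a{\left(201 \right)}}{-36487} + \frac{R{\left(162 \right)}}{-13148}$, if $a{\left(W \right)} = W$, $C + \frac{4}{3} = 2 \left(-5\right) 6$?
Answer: $- \frac{38468517}{8155428292} \approx -0.0047169$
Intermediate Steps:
$C = - \frac{184}{3}$ ($C = - \frac{4}{3} + 2 \left(-5\right) 6 = - \frac{4}{3} - 60 = - \frac{184}{3} \approx -61.333$)
$U{\left(N \right)} = 28$ ($U{\left(N \right)} = \frac{7}{2} \cdot 8 = 28$)
$R{\left(l \right)} = -16 + \frac{4 \left(28 + l\right)}{-26 + l}$ ($R{\left(l \right)} = -16 + 4 \frac{l + 28}{l - 26} = -16 + 4 \frac{28 + l}{-26 + l} = -16 + \frac{4 \left(28 + l\right)}{-26 + l}$)
$\frac{a{\left(201 \right)}}{-36487} + \frac{R{\left(162 \right)}}{-13148} = \frac{201}{-36487} + \frac{12 \frac{1}{-26 + 162} \left(44 - 162\right)}{-13148} = 201 \left(- \frac{1}{36487}\right) + \frac{12 \left(44 - 162\right)}{136} \left(- \frac{1}{13148}\right) = - \frac{201}{36487} + 12 \cdot \frac{1}{136} \left(-118\right) \left(- \frac{1}{13148}\right) = - \frac{201}{36487} - - \frac{177}{223516} = - \frac{201}{36487} + \frac{177}{223516} = - \frac{38468517}{8155428292}$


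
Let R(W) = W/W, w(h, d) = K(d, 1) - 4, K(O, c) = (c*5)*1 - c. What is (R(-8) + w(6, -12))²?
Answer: 1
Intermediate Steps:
K(O, c) = 4*c (K(O, c) = (5*c)*1 - c = 5*c - c = 4*c)
w(h, d) = 0 (w(h, d) = 4*1 - 4 = 4 - 4 = 0)
R(W) = 1
(R(-8) + w(6, -12))² = (1 + 0)² = 1² = 1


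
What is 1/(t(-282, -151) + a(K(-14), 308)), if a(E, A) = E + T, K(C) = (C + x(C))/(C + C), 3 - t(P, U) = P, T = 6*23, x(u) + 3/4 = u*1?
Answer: 112/47491 ≈ 0.0023583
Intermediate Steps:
x(u) = -¾ + u (x(u) = -¾ + u*1 = -¾ + u)
T = 138
t(P, U) = 3 - P
K(C) = (-¾ + 2*C)/(2*C) (K(C) = (C + (-¾ + C))/(C + C) = (-¾ + 2*C)/((2*C)) = (-¾ + 2*C)*(1/(2*C)) = (-¾ + 2*C)/(2*C))
a(E, A) = 138 + E (a(E, A) = E + 138 = 138 + E)
1/(t(-282, -151) + a(K(-14), 308)) = 1/((3 - 1*(-282)) + (138 + (-3/8 - 14)/(-14))) = 1/((3 + 282) + (138 - 1/14*(-115/8))) = 1/(285 + (138 + 115/112)) = 1/(285 + 15571/112) = 1/(47491/112) = 112/47491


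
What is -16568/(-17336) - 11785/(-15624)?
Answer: 57895399/33857208 ≈ 1.7100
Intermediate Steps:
-16568/(-17336) - 11785/(-15624) = -16568*(-1/17336) - 11785*(-1/15624) = 2071/2167 + 11785/15624 = 57895399/33857208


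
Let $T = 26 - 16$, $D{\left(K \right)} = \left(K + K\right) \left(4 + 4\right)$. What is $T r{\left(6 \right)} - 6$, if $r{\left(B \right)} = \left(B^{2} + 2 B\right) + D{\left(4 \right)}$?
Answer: $1114$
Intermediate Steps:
$D{\left(K \right)} = 16 K$ ($D{\left(K \right)} = 2 K 8 = 16 K$)
$r{\left(B \right)} = 64 + B^{2} + 2 B$ ($r{\left(B \right)} = \left(B^{2} + 2 B\right) + 16 \cdot 4 = \left(B^{2} + 2 B\right) + 64 = 64 + B^{2} + 2 B$)
$T = 10$
$T r{\left(6 \right)} - 6 = 10 \left(64 + 6^{2} + 2 \cdot 6\right) - 6 = 10 \left(64 + 36 + 12\right) - 6 = 10 \cdot 112 - 6 = 1120 - 6 = 1114$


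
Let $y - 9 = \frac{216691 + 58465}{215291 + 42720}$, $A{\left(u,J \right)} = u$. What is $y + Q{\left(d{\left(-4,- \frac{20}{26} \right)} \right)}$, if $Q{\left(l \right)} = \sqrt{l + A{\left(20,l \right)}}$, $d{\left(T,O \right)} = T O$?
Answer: $\frac{2597255}{258011} + \frac{10 \sqrt{39}}{13} \approx 14.87$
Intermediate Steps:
$d{\left(T,O \right)} = O T$
$Q{\left(l \right)} = \sqrt{20 + l}$ ($Q{\left(l \right)} = \sqrt{l + 20} = \sqrt{20 + l}$)
$y = \frac{2597255}{258011}$ ($y = 9 + \frac{216691 + 58465}{215291 + 42720} = 9 + \frac{275156}{258011} = \frac{2597255}{258011} \approx 10.066$)
$y + Q{\left(d{\left(-4,- \frac{20}{26} \right)} \right)} = \frac{2597255}{258011} + \sqrt{20 + - \frac{20}{26} \left(-4\right)} = \frac{2597255}{258011} + \sqrt{20 + \left(-20\right) \frac{1}{26} \left(-4\right)} = \frac{2597255}{258011} + \sqrt{20 - - \frac{40}{13}} = \frac{2597255}{258011} + \sqrt{20 + \frac{40}{13}} = \frac{2597255}{258011} + \sqrt{\frac{300}{13}} = \frac{2597255}{258011} + \frac{10 \sqrt{39}}{13}$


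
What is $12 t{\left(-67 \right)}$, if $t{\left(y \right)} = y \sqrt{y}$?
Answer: $- 804 i \sqrt{67} \approx - 6581.0 i$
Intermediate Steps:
$t{\left(y \right)} = y^{\frac{3}{2}}$
$12 t{\left(-67 \right)} = 12 \left(-67\right)^{\frac{3}{2}} = 12 \left(- 67 i \sqrt{67}\right) = - 804 i \sqrt{67}$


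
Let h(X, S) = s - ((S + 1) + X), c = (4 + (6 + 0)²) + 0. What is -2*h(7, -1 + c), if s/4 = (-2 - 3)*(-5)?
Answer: -106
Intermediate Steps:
s = 100 (s = 4*((-2 - 3)*(-5)) = 4*(-5*(-5)) = 4*25 = 100)
c = 40 (c = (4 + 6²) + 0 = (4 + 36) + 0 = 40 + 0 = 40)
h(X, S) = 99 - S - X (h(X, S) = 100 - ((S + 1) + X) = 100 - ((1 + S) + X) = 100 - (1 + S + X) = 100 + (-1 - S - X) = 99 - S - X)
-2*h(7, -1 + c) = -2*(99 - (-1 + 40) - 1*7) = -2*(99 - 1*39 - 7) = -2*(99 - 39 - 7) = -2*53 = -106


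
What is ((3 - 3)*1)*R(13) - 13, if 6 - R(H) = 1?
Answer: -13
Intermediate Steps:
R(H) = 5 (R(H) = 6 - 1*1 = 6 - 1 = 5)
((3 - 3)*1)*R(13) - 13 = ((3 - 3)*1)*5 - 13 = (0*1)*5 - 13 = 0*5 - 13 = 0 - 13 = -13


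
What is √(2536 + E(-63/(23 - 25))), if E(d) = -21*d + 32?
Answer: √7626/2 ≈ 43.664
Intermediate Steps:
E(d) = 32 - 21*d
√(2536 + E(-63/(23 - 25))) = √(2536 + (32 - (-1323)/(23 - 25))) = √(2536 + (32 - (-1323)/(-2))) = √(2536 + (32 - (-1323)*(-1)/2)) = √(2536 + (32 - 21*63/2)) = √(2536 + (32 - 1323/2)) = √(2536 - 1259/2) = √(3813/2) = √7626/2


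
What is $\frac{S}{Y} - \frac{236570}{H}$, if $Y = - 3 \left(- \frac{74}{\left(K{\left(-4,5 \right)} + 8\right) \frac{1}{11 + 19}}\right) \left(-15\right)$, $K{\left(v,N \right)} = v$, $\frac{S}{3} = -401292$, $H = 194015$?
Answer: $\frac{1686382714}{35892775} \approx 46.984$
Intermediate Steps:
$S = -1203876$ ($S = 3 \left(-401292\right) = -1203876$)
$Y = -24975$ ($Y = - 3 \left(- \frac{74}{\left(-4 + 8\right) \frac{1}{11 + 19}}\right) \left(-15\right) = - 3 \left(- \frac{74}{4 \cdot \frac{1}{30}}\right) \left(-15\right) = - 3 \left(- \frac{74}{\frac{2}{15}}\right) \left(-15\right) = - 3 \left(\left(-74\right) \frac{15}{2}\right) \left(-15\right) = \left(-3\right) \left(-555\right) \left(-15\right) = 1665 \left(-15\right) = -24975$)
$\frac{S}{Y} - \frac{236570}{H} = - \frac{1203876}{-24975} - \frac{236570}{194015} = \left(-1203876\right) \left(- \frac{1}{24975}\right) - \frac{47314}{38803} = \frac{44588}{925} - \frac{47314}{38803} = \frac{1686382714}{35892775}$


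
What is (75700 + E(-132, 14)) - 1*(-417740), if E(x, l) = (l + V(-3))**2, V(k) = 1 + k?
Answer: 493584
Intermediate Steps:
E(x, l) = (-2 + l)**2 (E(x, l) = (l + (1 - 3))**2 = (l - 2)**2 = (-2 + l)**2)
(75700 + E(-132, 14)) - 1*(-417740) = (75700 + (-2 + 14)**2) - 1*(-417740) = (75700 + 12**2) + 417740 = (75700 + 144) + 417740 = 75844 + 417740 = 493584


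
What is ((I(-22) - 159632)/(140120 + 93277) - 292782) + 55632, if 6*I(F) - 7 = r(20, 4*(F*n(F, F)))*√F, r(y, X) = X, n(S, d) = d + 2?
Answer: -332101549085/1400382 + 880*I*√22/700191 ≈ -2.3715e+5 + 0.0058949*I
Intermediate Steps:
n(S, d) = 2 + d
I(F) = 7/6 + 2*F^(3/2)*(2 + F)/3 (I(F) = 7/6 + ((4*(F*(2 + F)))*√F)/6 = 7/6 + ((4*F*(2 + F))*√F)/6 = 7/6 + (4*F^(3/2)*(2 + F))/6 = 7/6 + 2*F^(3/2)*(2 + F)/3)
((I(-22) - 159632)/(140120 + 93277) - 292782) + 55632 = (((7/6 + 2*(-22)^(3/2)*(2 - 22)/3) - 159632)/(140120 + 93277) - 292782) + 55632 = (((7/6 + (⅔)*(-22*I*√22)*(-20)) - 159632)/233397 - 292782) + 55632 = (((7/6 + 880*I*√22/3) - 159632)*(1/233397) - 292782) + 55632 = ((-957785/6 + 880*I*√22/3)*(1/233397) - 292782) + 55632 = ((-957785/1400382 + 880*I*√22/700191) - 292782) + 55632 = (-410007600509/1400382 + 880*I*√22/700191) + 55632 = -332101549085/1400382 + 880*I*√22/700191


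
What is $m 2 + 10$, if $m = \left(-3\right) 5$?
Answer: $-20$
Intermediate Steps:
$m = -15$
$m 2 + 10 = \left(-15\right) 2 + 10 = -30 + 10 = -20$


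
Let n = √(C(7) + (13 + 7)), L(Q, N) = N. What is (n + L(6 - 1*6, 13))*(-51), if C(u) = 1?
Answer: -663 - 51*√21 ≈ -896.71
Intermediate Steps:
n = √21 (n = √(1 + (13 + 7)) = √(1 + 20) = √21 ≈ 4.5826)
(n + L(6 - 1*6, 13))*(-51) = (√21 + 13)*(-51) = (13 + √21)*(-51) = -663 - 51*√21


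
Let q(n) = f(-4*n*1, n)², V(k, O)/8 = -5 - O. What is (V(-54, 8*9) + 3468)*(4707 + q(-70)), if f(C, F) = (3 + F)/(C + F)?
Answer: 148006813757/11025 ≈ 1.3425e+7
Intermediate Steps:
V(k, O) = -40 - 8*O (V(k, O) = 8*(-5 - O) = -40 - 8*O)
f(C, F) = (3 + F)/(C + F)
q(n) = (3 + n)²/(9*n²) (q(n) = ((3 + n)/(-4*n*1 + n))² = ((3 + n)/(-4*n + n))² = ((3 + n)/((-3*n)))² = ((-1/(3*n))*(3 + n))² = (-(3 + n)/(3*n))² = (3 + n)²/(9*n²))
(V(-54, 8*9) + 3468)*(4707 + q(-70)) = ((-40 - 64*9) + 3468)*(4707 + (⅑)*(3 - 70)²/(-70)²) = ((-40 - 8*72) + 3468)*(4707 + (⅑)*(1/4900)*(-67)²) = ((-40 - 576) + 3468)*(4707 + (⅑)*(1/4900)*4489) = (-616 + 3468)*(4707 + 4489/44100) = 2852*(207583189/44100) = 148006813757/11025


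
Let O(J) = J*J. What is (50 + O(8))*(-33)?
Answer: -3762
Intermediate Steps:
O(J) = J²
(50 + O(8))*(-33) = (50 + 8²)*(-33) = (50 + 64)*(-33) = 114*(-33) = -3762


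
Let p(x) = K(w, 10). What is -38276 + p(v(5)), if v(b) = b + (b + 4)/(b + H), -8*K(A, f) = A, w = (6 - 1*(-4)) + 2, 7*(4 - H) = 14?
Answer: -76555/2 ≈ -38278.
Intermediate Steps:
H = 2 (H = 4 - ⅐*14 = 4 - 2 = 2)
w = 12 (w = (6 + 4) + 2 = 10 + 2 = 12)
K(A, f) = -A/8
v(b) = b + (4 + b)/(2 + b) (v(b) = b + (b + 4)/(b + 2) = b + (4 + b)/(2 + b))
p(x) = -3/2 (p(x) = -⅛*12 = -3/2)
-38276 + p(v(5)) = -38276 - 3/2 = -76555/2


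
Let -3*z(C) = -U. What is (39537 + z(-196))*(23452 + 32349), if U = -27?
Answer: 2205701928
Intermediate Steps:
z(C) = -9 (z(C) = -(-1)*(-27)/3 = -⅓*27 = -9)
(39537 + z(-196))*(23452 + 32349) = (39537 - 9)*(23452 + 32349) = 39528*55801 = 2205701928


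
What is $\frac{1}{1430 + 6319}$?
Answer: $\frac{1}{7749} \approx 0.00012905$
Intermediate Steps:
$\frac{1}{1430 + 6319} = \frac{1}{7749}$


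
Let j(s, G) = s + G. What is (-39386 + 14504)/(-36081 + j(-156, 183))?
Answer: 4147/6009 ≈ 0.69013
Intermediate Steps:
j(s, G) = G + s
(-39386 + 14504)/(-36081 + j(-156, 183)) = (-39386 + 14504)/(-36081 + (183 - 156)) = -24882/(-36081 + 27) = -24882/(-36054) = -24882*(-1/36054) = 4147/6009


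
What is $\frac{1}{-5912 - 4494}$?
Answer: $- \frac{1}{10406} \approx -9.6098 \cdot 10^{-5}$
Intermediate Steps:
$\frac{1}{-5912 - 4494} = \frac{1}{-10406} = - \frac{1}{10406}$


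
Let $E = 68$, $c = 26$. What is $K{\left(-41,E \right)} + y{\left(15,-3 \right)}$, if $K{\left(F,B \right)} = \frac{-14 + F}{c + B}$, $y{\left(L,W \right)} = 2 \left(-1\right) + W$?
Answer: $- \frac{525}{94} \approx -5.5851$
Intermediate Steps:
$y{\left(L,W \right)} = -2 + W$
$K{\left(F,B \right)} = \frac{-14 + F}{26 + B}$
$K{\left(-41,E \right)} + y{\left(15,-3 \right)} = \frac{-14 - 41}{26 + 68} - 5 = \frac{1}{94} \left(-55\right) - 5 = - \frac{55}{94} - 5 = - \frac{525}{94}$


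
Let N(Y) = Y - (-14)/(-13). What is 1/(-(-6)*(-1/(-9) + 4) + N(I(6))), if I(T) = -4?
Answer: 39/764 ≈ 0.051047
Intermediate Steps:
N(Y) = -14/13 + Y (N(Y) = Y - (-14)*(-1)/13 = Y - 1*14/13 = Y - 14/13 = -14/13 + Y)
1/(-(-6)*(-1/(-9) + 4) + N(I(6))) = 1/(-(-6)*(-1/(-9) + 4) + (-14/13 - 4)) = 1/(-(-6)*(-1*(-⅑) + 4) - 66/13) = 1/(-(-6)*(⅑ + 4) - 66/13) = 1/(-(-6)*37/9 - 66/13) = 1/(-1*(-74/3) - 66/13) = 1/(74/3 - 66/13) = 1/(764/39) = 39/764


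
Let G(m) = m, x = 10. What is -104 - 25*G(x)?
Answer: -354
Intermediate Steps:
-104 - 25*G(x) = -104 - 25*10 = -104 - 250 = -354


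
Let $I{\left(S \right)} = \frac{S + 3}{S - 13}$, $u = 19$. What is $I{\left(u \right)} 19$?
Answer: $\frac{209}{3} \approx 69.667$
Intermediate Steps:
$I{\left(S \right)} = \frac{3 + S}{-13 + S}$
$I{\left(u \right)} 19 = \frac{3 + 19}{-13 + 19} \cdot 19 = \frac{1}{6} \cdot 22 \cdot 19 = \frac{11}{3} \cdot 19 = \frac{209}{3}$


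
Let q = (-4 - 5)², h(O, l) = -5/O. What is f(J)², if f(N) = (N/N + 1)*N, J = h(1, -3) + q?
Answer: 23104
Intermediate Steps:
q = 81 (q = (-9)² = 81)
J = 76 (J = -5/1 + 81 = -5*1 + 81 = -5 + 81 = 76)
f(N) = 2*N (f(N) = (1 + 1)*N = 2*N)
f(J)² = (2*76)² = 152² = 23104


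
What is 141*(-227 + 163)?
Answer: -9024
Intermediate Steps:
141*(-227 + 163) = 141*(-64) = -9024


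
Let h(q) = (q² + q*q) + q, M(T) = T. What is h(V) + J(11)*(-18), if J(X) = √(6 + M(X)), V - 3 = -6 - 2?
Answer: 45 - 18*√17 ≈ -29.216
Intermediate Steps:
V = -5 (V = 3 + (-6 - 2) = 3 - 8 = -5)
h(q) = q + 2*q² (h(q) = (q² + q²) + q = 2*q² + q = q + 2*q²)
J(X) = √(6 + X)
h(V) + J(11)*(-18) = -5*(1 + 2*(-5)) + √(6 + 11)*(-18) = -5*(1 - 10) + √17*(-18) = -5*(-9) - 18*√17 = 45 - 18*√17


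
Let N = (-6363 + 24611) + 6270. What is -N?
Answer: -24518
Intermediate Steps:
N = 24518 (N = 18248 + 6270 = 24518)
-N = -1*24518 = -24518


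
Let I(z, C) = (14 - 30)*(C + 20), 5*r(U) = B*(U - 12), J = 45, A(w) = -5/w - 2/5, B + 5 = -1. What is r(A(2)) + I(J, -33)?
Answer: 5647/25 ≈ 225.88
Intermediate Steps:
B = -6 (B = -5 - 1 = -6)
A(w) = -⅖ - 5/w (A(w) = -5/w - 2*⅕ = -5/w - ⅖ = -⅖ - 5/w)
r(U) = 72/5 - 6*U/5 (r(U) = (-6*(U - 12))/5 = (-6*(-12 + U))/5 = (72 - 6*U)/5 = 72/5 - 6*U/5)
I(z, C) = -320 - 16*C (I(z, C) = -16*(20 + C) = -320 - 16*C)
r(A(2)) + I(J, -33) = (72/5 - 6*(-⅖ - 5/2)/5) + (-320 - 16*(-33)) = (72/5 - 6*(-⅖ - 5*½)/5) + (-320 + 528) = (72/5 - 6*(-⅖ - 5/2)/5) + 208 = (72/5 - 6/5*(-29/10)) + 208 = (72/5 + 87/25) + 208 = 447/25 + 208 = 5647/25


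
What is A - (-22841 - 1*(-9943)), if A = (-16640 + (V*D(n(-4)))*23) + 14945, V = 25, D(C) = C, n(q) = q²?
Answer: 20403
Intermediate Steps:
A = 7505 (A = (-16640 + (25*(-4)²)*23) + 14945 = (-16640 + (25*16)*23) + 14945 = (-16640 + 400*23) + 14945 = (-16640 + 9200) + 14945 = -7440 + 14945 = 7505)
A - (-22841 - 1*(-9943)) = 7505 - (-22841 - 1*(-9943)) = 7505 - (-22841 + 9943) = 7505 - 1*(-12898) = 7505 + 12898 = 20403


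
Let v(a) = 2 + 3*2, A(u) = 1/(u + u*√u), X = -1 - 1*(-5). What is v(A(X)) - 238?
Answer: -230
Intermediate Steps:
X = 4 (X = -1 + 5 = 4)
A(u) = 1/(u + u^(3/2))
v(a) = 8 (v(a) = 2 + 6 = 8)
v(A(X)) - 238 = 8 - 238 = -230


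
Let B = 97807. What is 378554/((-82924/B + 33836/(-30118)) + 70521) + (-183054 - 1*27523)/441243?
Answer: 6792394279306165103/1388789045578677501 ≈ 4.8909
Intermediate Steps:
378554/((-82924/B + 33836/(-30118)) + 70521) + (-183054 - 1*27523)/441243 = 378554/((-82924/97807 + 33836/(-30118)) + 70521) + (-183054 - 1*27523)/441243 = 378554/((-82924*1/97807 + 33836*(-1/30118)) + 70521) + (-183054 - 27523)*(1/441243) = 378554/((-82924/97807 - 1538/1369) + 70521) - 210577*1/441243 = 378554/(-263950122/133897783 + 70521) - 210577/441243 = 378554/(9442341604821/133897783) - 210577/441243 = 378554*(133897783/9442341604821) - 210577/441243 = 50687541345782/9442341604821 - 210577/441243 = 6792394279306165103/1388789045578677501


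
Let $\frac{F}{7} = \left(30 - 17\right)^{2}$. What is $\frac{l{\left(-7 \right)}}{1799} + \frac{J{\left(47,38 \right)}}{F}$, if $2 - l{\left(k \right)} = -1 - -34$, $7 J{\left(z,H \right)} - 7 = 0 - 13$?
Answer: $- \frac{38215}{2128217} \approx -0.017956$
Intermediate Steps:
$J{\left(z,H \right)} = - \frac{6}{7}$ ($J{\left(z,H \right)} = 1 + \frac{0 - 13}{7} = 1 + \frac{1}{7} \left(-13\right) = 1 - \frac{13}{7} = - \frac{6}{7}$)
$l{\left(k \right)} = -31$ ($l{\left(k \right)} = 2 - \left(-1 - -34\right) = 2 - \left(-1 + 34\right) = 2 - 33 = -31$)
$F = 1183$ ($F = 7 \left(30 - 17\right)^{2} = 7 \cdot 13^{2} = 7 \cdot 169 = 1183$)
$\frac{l{\left(-7 \right)}}{1799} + \frac{J{\left(47,38 \right)}}{F} = - \frac{31}{1799} - \frac{6}{7 \cdot 1183} = \left(-31\right) \frac{1}{1799} - \frac{6}{8281} = - \frac{31}{1799} - \frac{6}{8281} = - \frac{38215}{2128217}$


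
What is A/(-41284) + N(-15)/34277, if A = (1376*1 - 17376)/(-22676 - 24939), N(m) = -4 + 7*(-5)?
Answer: -3860610037/3368979488591 ≈ -0.0011459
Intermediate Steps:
N(m) = -39 (N(m) = -4 - 35 = -39)
A = 3200/9523 (A = (1376 - 17376)/(-47615) = -16000*(-1/47615) = 3200/9523 ≈ 0.33603)
A/(-41284) + N(-15)/34277 = (3200/9523)/(-41284) - 39/34277 = (3200/9523)*(-1/41284) - 39*1/34277 = -800/98286883 - 39/34277 = -3860610037/3368979488591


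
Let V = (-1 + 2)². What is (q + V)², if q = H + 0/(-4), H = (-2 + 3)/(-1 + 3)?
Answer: 9/4 ≈ 2.2500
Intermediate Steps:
H = ½ (H = 1/2 = 1*(½) = ½ ≈ 0.50000)
V = 1 (V = 1² = 1)
q = ½ (q = ½ + 0/(-4) = ½ + 0*(-¼) = ½ + 0 = ½ ≈ 0.50000)
(q + V)² = (½ + 1)² = (3/2)² = 9/4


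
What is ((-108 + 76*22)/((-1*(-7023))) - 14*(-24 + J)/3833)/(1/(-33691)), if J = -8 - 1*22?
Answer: -380849802200/26919159 ≈ -14148.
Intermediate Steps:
J = -30 (J = -8 - 22 = -30)
((-108 + 76*22)/((-1*(-7023))) - 14*(-24 + J)/3833)/(1/(-33691)) = ((-108 + 76*22)/((-1*(-7023))) - 14*(-24 - 30)/3833)/(1/(-33691)) = ((-108 + 1672)/7023 - 14*(-54)*(1/3833))/(-1/33691) = (1564*(1/7023) + 756*(1/3833))*(-33691) = (1564/7023 + 756/3833)*(-33691) = (11304200/26919159)*(-33691) = -380849802200/26919159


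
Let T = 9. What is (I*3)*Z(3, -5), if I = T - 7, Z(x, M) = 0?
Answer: 0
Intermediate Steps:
I = 2 (I = 9 - 7 = 2)
(I*3)*Z(3, -5) = (2*3)*0 = 6*0 = 0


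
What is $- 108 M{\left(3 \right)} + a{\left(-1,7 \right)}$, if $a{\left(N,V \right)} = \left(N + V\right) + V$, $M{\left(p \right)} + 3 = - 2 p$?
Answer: $985$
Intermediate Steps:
$M{\left(p \right)} = -3 - 2 p$
$a{\left(N,V \right)} = N + 2 V$
$- 108 M{\left(3 \right)} + a{\left(-1,7 \right)} = - 108 \left(-3 - 6\right) + \left(-1 + 2 \cdot 7\right) = - 108 \left(-3 - 6\right) + \left(-1 + 14\right) = \left(-108\right) \left(-9\right) + 13 = 972 + 13 = 985$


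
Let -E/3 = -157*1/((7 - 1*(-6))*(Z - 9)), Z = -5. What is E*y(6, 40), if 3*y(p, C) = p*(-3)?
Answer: 1413/91 ≈ 15.527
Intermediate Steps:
y(p, C) = -p (y(p, C) = (p*(-3))/3 = (-3*p)/3 = -p)
E = -471/182 (E = -(-471)/((7 - 1*(-6))*(-5 - 9)) = -(-471)/((7 + 6)*(-14)) = -(-471)/(13*(-14)) = -(-471)/(-182) = -(-471)*(-1)/182 = -3*157/182 = -471/182 ≈ -2.5879)
E*y(6, 40) = -(-471)*6/182 = -471/182*(-6) = 1413/91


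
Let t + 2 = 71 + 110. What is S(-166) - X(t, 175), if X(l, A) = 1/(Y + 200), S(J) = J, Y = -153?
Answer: -7803/47 ≈ -166.02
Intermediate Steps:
t = 179 (t = -2 + (71 + 110) = -2 + 181 = 179)
X(l, A) = 1/47 (X(l, A) = 1/(-153 + 200) = 1/47)
S(-166) - X(t, 175) = -166 - 1*1/47 = -166 - 1/47 = -7803/47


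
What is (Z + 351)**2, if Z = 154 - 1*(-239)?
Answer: 553536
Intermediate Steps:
Z = 393 (Z = 154 + 239 = 393)
(Z + 351)**2 = (393 + 351)**2 = 744**2 = 553536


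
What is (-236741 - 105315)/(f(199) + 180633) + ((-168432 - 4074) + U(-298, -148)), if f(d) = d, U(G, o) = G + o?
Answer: -3909449765/22604 ≈ -1.7295e+5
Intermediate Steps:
(-236741 - 105315)/(f(199) + 180633) + ((-168432 - 4074) + U(-298, -148)) = (-236741 - 105315)/(199 + 180633) + ((-168432 - 4074) + (-298 - 148)) = -342056/180832 + (-172506 - 446) = -342056*1/180832 - 172952 = -42757/22604 - 172952 = -3909449765/22604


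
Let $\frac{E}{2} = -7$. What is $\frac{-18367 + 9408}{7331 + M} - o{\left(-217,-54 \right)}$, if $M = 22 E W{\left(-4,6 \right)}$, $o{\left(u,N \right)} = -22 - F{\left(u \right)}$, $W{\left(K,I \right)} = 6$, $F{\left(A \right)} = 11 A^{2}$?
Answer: $\frac{2840190524}{5483} \approx 5.18 \cdot 10^{5}$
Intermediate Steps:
$E = -14$ ($E = 2 \left(-7\right) = -14$)
$o{\left(u,N \right)} = -22 - 11 u^{2}$
$M = -1848$ ($M = 22 \left(-14\right) 6 = \left(-308\right) 6 = -1848$)
$\frac{-18367 + 9408}{7331 + M} - o{\left(-217,-54 \right)} = \frac{-18367 + 9408}{7331 - 1848} - \left(-22 - 11 \left(-217\right)^{2}\right) = - \frac{8959}{5483} - \left(-22 - 517979\right) = \left(-8959\right) \frac{1}{5483} - \left(-22 - 517979\right) = - \frac{8959}{5483} - -518001 = - \frac{8959}{5483} + 518001 = \frac{2840190524}{5483}$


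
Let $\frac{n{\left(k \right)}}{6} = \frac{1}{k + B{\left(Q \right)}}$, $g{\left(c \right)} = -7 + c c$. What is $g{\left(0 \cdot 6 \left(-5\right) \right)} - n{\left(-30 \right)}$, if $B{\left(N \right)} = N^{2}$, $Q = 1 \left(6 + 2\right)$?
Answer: $- \frac{122}{17} \approx -7.1765$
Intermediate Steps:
$Q = 8$ ($Q = 1 \cdot 8 = 8$)
$g{\left(c \right)} = -7 + c^{2}$
$n{\left(k \right)} = \frac{6}{64 + k}$ ($n{\left(k \right)} = \frac{6}{k + 8^{2}} = \frac{6}{k + 64} = \frac{6}{64 + k}$)
$g{\left(0 \cdot 6 \left(-5\right) \right)} - n{\left(-30 \right)} = \left(-7 + \left(0 \cdot 6 \left(-5\right)\right)^{2}\right) - \frac{6}{64 - 30} = \left(-7 + \left(0 \left(-5\right)\right)^{2}\right) - \frac{6}{34} = \left(-7 + 0^{2}\right) - 6 \cdot \frac{1}{34} = \left(-7 + 0\right) - \frac{3}{17} = -7 - \frac{3}{17} = - \frac{122}{17}$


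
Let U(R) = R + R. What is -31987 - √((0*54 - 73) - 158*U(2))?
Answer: -31987 - I*√705 ≈ -31987.0 - 26.552*I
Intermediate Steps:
U(R) = 2*R
-31987 - √((0*54 - 73) - 158*U(2)) = -31987 - √((0*54 - 73) - 316*2) = -31987 - √((0 - 73) - 158*4) = -31987 - √(-73 - 632) = -31987 - √(-705) = -31987 - I*√705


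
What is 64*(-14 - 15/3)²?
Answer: 23104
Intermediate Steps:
64*(-14 - 15/3)² = 64*(-14 - 15*⅓)² = 64*(-14 - 5)² = 64*(-19)² = 64*361 = 23104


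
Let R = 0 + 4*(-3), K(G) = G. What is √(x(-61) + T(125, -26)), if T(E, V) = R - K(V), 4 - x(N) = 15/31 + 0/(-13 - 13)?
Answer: √16833/31 ≈ 4.1852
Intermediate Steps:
R = -12 (R = 0 - 12 = -12)
x(N) = 109/31 (x(N) = 4 - (15/31 + 0/(-13 - 13)) = 4 - (15*(1/31) + 0/(-26)) = 4 - (15/31 + 0*(-1/26)) = 4 - (15/31 + 0) = 4 - 1*15/31 = 4 - 15/31 = 109/31)
T(E, V) = -12 - V
√(x(-61) + T(125, -26)) = √(109/31 + (-12 - 1*(-26))) = √(109/31 + (-12 + 26)) = √(109/31 + 14) = √(543/31) = √16833/31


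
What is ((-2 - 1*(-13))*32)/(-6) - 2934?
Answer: -8978/3 ≈ -2992.7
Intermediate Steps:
((-2 - 1*(-13))*32)/(-6) - 2934 = ((-2 + 13)*32)*(-⅙) - 2934 = (11*32)*(-⅙) - 2934 = 352*(-⅙) - 2934 = -176/3 - 2934 = -8978/3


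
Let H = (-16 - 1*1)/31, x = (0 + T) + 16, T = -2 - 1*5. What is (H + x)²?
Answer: 68644/961 ≈ 71.430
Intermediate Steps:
T = -7 (T = -2 - 5 = -7)
x = 9 (x = (0 - 7) + 16 = -7 + 16 = 9)
H = -17/31 (H = (-16 - 1)*(1/31) = -17*1/31 = -17/31 ≈ -0.54839)
(H + x)² = (-17/31 + 9)² = (262/31)² = 68644/961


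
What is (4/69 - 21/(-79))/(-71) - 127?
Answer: -49153432/387021 ≈ -127.00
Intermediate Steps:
(4/69 - 21/(-79))/(-71) - 127 = (4*(1/69) - 21*(-1/79))*(-1/71) - 127 = (4/69 + 21/79)*(-1/71) - 127 = (1765/5451)*(-1/71) - 127 = -1765/387021 - 127 = -49153432/387021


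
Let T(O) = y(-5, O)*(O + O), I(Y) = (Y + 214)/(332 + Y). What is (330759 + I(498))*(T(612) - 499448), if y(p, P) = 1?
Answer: -68388887254384/415 ≈ -1.6479e+11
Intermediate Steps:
I(Y) = (214 + Y)/(332 + Y)
T(O) = 2*O (T(O) = 1*(O + O) = 1*(2*O) = 2*O)
(330759 + I(498))*(T(612) - 499448) = (330759 + (214 + 498)/(332 + 498))*(2*612 - 499448) = (330759 + 712/830)*(1224 - 499448) = (330759 + (1/830)*712)*(-498224) = (330759 + 356/415)*(-498224) = (137265341/415)*(-498224) = -68388887254384/415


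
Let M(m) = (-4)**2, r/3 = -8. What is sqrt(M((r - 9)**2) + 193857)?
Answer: sqrt(193873) ≈ 440.31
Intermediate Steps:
r = -24 (r = 3*(-8) = -24)
M(m) = 16
sqrt(M((r - 9)**2) + 193857) = sqrt(16 + 193857) = sqrt(193873)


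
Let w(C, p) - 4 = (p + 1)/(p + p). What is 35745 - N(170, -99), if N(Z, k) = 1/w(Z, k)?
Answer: 15906426/445 ≈ 35745.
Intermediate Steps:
w(C, p) = 4 + (1 + p)/(2*p) (w(C, p) = 4 + (p + 1)/(p + p) = 4 + (1 + p)/((2*p)) = 4 + (1 + p)*(1/(2*p)) = 4 + (1 + p)/(2*p))
N(Z, k) = 2*k/(1 + 9*k) (N(Z, k) = 1/((1 + 9*k)/(2*k)) = 2*k/(1 + 9*k))
35745 - N(170, -99) = 35745 - 2*(-99)/(1 + 9*(-99)) = 35745 - 2*(-99)/(1 - 891) = 35745 - 2*(-99)/(-890) = 35745 - 2*(-99)*(-1)/890 = 35745 - 1*99/445 = 35745 - 99/445 = 15906426/445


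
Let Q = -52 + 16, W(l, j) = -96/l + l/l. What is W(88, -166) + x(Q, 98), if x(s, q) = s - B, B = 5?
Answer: -452/11 ≈ -41.091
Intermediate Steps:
W(l, j) = 1 - 96/l (W(l, j) = -96/l + 1 = 1 - 96/l)
Q = -36
x(s, q) = -5 + s (x(s, q) = s - 1*5 = s - 5 = -5 + s)
W(88, -166) + x(Q, 98) = (-96 + 88)/88 + (-5 - 36) = (1/88)*(-8) - 41 = -1/11 - 41 = -452/11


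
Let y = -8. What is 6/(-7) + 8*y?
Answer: -454/7 ≈ -64.857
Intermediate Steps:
6/(-7) + 8*y = 6/(-7) + 8*(-8) = 6*(-1/7) - 64 = -6/7 - 64 = -454/7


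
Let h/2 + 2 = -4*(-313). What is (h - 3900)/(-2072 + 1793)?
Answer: 1400/279 ≈ 5.0179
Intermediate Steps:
h = 2500 (h = -4 + 2*(-4*(-313)) = -4 + 2*1252 = -4 + 2504 = 2500)
(h - 3900)/(-2072 + 1793) = (2500 - 3900)/(-2072 + 1793) = -1400/(-279) = -1400*(-1/279) = 1400/279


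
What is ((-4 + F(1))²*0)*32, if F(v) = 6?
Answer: 0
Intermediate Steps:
((-4 + F(1))²*0)*32 = ((-4 + 6)²*0)*32 = (2²*0)*32 = (4*0)*32 = 0*32 = 0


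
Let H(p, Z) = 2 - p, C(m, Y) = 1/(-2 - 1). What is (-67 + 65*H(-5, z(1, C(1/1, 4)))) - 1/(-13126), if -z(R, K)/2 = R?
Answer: 5092889/13126 ≈ 388.00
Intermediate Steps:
C(m, Y) = -⅓ (C(m, Y) = 1/(-3) = -⅓)
z(R, K) = -2*R
(-67 + 65*H(-5, z(1, C(1/1, 4)))) - 1/(-13126) = (-67 + 65*(2 - 1*(-5))) - 1/(-13126) = (-67 + 65*(2 + 5)) - 1*(-1/13126) = (-67 + 65*7) + 1/13126 = (-67 + 455) + 1/13126 = 388 + 1/13126 = 5092889/13126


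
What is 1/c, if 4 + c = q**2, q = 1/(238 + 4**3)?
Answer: -91204/364815 ≈ -0.25000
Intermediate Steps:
q = 1/302 (q = 1/(238 + 64) = 1/302 ≈ 0.0033113)
c = -364815/91204 (c = -4 + (1/302)**2 = -4 + 1/91204 = -364815/91204 ≈ -4.0000)
1/c = 1/(-364815/91204) = -91204/364815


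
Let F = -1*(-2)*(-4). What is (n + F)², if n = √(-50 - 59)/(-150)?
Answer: (1200 + I*√109)²/22500 ≈ 63.995 + 1.1136*I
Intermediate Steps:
n = -I*√109/150 (n = √(-109)*(-1/150) = (I*√109)*(-1/150) = -I*√109/150 ≈ -0.069602*I)
F = -8 (F = 2*(-4) = -8)
(n + F)² = (-I*√109/150 - 8)² = (-8 - I*√109/150)²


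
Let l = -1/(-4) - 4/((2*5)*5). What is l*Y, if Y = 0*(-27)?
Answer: 0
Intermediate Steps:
l = 17/100 (l = -1*(-¼) - 4/(10*5) = ¼ - 4/50 = ¼ - 4*1/50 = ¼ - 2/25 = 17/100 ≈ 0.17000)
Y = 0
l*Y = (17/100)*0 = 0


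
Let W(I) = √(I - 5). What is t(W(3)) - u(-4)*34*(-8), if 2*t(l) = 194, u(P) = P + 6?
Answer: 641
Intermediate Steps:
W(I) = √(-5 + I)
u(P) = 6 + P
t(l) = 97 (t(l) = (½)*194 = 97)
t(W(3)) - u(-4)*34*(-8) = 97 - (6 - 4)*34*(-8) = 97 - 2*34*(-8) = 97 - 68*(-8) = 97 - 1*(-544) = 97 + 544 = 641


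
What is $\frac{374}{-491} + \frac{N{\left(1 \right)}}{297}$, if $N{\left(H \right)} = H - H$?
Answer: $- \frac{374}{491} \approx -0.76171$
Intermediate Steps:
$N{\left(H \right)} = 0$
$\frac{374}{-491} + \frac{N{\left(1 \right)}}{297} = \frac{374}{-491} + \frac{0}{297} = 374 \left(- \frac{1}{491}\right) + 0 \cdot \frac{1}{297} = - \frac{374}{491} + 0 = - \frac{374}{491}$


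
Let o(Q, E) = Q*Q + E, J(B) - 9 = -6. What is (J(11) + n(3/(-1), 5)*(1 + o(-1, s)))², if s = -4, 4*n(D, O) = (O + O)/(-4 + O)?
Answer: 4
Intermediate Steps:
J(B) = 3 (J(B) = 9 - 6 = 3)
n(D, O) = O/(2*(-4 + O)) (n(D, O) = ((O + O)/(-4 + O))/4 = ((2*O)/(-4 + O))/4 = (2*O/(-4 + O))/4 = O/(2*(-4 + O)))
o(Q, E) = E + Q² (o(Q, E) = Q² + E = E + Q²)
(J(11) + n(3/(-1), 5)*(1 + o(-1, s)))² = (3 + ((½)*5/(-4 + 5))*(1 + (-4 + (-1)²)))² = (3 + ((½)*5/1)*(1 + (-4 + 1)))² = (3 + ((½)*5*1)*(1 - 3))² = (3 + (5/2)*(-2))² = (3 - 5)² = (-2)² = 4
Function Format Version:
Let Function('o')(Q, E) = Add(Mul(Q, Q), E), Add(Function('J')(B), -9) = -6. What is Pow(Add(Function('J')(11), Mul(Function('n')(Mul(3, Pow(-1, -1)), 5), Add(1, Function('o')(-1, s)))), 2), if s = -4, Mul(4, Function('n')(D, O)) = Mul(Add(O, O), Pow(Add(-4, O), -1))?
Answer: 4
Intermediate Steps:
Function('J')(B) = 3 (Function('J')(B) = Add(9, -6) = 3)
Function('n')(D, O) = Mul(Rational(1, 2), O, Pow(Add(-4, O), -1)) (Function('n')(D, O) = Mul(Rational(1, 4), Mul(Add(O, O), Pow(Add(-4, O), -1))) = Mul(Rational(1, 4), Mul(Mul(2, O), Pow(Add(-4, O), -1))) = Mul(Rational(1, 4), Mul(2, O, Pow(Add(-4, O), -1))) = Mul(Rational(1, 2), O, Pow(Add(-4, O), -1)))
Function('o')(Q, E) = Add(E, Pow(Q, 2)) (Function('o')(Q, E) = Add(Pow(Q, 2), E) = Add(E, Pow(Q, 2)))
Pow(Add(Function('J')(11), Mul(Function('n')(Mul(3, Pow(-1, -1)), 5), Add(1, Function('o')(-1, s)))), 2) = Pow(Add(3, Mul(Mul(Rational(1, 2), 5, Pow(Add(-4, 5), -1)), Add(1, Add(-4, Pow(-1, 2))))), 2) = Pow(Add(3, Mul(Mul(Rational(1, 2), 5, Pow(1, -1)), Add(1, Add(-4, 1)))), 2) = Pow(Add(3, Mul(Mul(Rational(1, 2), 5, 1), Add(1, -3))), 2) = Pow(Add(3, Mul(Rational(5, 2), -2)), 2) = Pow(Add(3, -5), 2) = Pow(-2, 2) = 4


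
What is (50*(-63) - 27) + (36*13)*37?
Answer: 14139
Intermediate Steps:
(50*(-63) - 27) + (36*13)*37 = (-3150 - 27) + 468*37 = -3177 + 17316 = 14139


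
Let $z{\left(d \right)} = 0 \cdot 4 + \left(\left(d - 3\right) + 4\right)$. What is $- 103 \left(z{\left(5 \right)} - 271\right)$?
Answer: $27295$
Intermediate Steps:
$z{\left(d \right)} = 1 + d$ ($z{\left(d \right)} = 0 + \left(\left(-3 + d\right) + 4\right) = 0 + \left(1 + d\right) = 1 + d$)
$- 103 \left(z{\left(5 \right)} - 271\right) = - 103 \left(\left(1 + 5\right) - 271\right) = - 103 \left(6 - 271\right) = \left(-103\right) \left(-265\right) = 27295$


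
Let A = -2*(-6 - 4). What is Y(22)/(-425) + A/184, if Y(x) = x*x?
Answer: -20139/19550 ≈ -1.0301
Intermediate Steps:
Y(x) = x²
A = 20 (A = -2*(-10) = 20)
Y(22)/(-425) + A/184 = 22²/(-425) + 20/184 = 484*(-1/425) + 20*(1/184) = -484/425 + 5/46 = -20139/19550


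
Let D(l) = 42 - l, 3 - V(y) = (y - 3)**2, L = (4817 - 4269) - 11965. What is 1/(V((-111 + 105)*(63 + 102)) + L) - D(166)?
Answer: 123685411/997463 ≈ 124.00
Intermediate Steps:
L = -11417 (L = 548 - 11965 = -11417)
V(y) = 3 - (-3 + y)**2 (V(y) = 3 - (y - 3)**2 = 3 - (-3 + y)**2)
1/(V((-111 + 105)*(63 + 102)) + L) - D(166) = 1/((3 - (-3 + (-111 + 105)*(63 + 102))**2) - 11417) - (42 - 1*166) = 1/((3 - (-3 - 6*165)**2) - 11417) - (42 - 166) = 1/((3 - (-3 - 990)**2) - 11417) - 1*(-124) = 1/((3 - 1*(-993)**2) - 11417) + 124 = 1/((3 - 1*986049) - 11417) + 124 = 1/((3 - 986049) - 11417) + 124 = 1/(-986046 - 11417) + 124 = 1/(-997463) + 124 = -1/997463 + 124 = 123685411/997463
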